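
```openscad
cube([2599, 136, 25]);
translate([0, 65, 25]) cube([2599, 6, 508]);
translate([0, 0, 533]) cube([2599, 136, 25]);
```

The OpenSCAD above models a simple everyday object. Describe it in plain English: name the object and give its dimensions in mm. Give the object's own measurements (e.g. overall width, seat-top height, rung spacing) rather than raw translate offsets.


An I-beam lying along x, 2599 mm long. Overall section height 558 mm. Two flanges 136 mm wide (y) and 25 mm thick, one on the floor and one at the top; a web 6 mm thick runs between them, centred on the flange width.


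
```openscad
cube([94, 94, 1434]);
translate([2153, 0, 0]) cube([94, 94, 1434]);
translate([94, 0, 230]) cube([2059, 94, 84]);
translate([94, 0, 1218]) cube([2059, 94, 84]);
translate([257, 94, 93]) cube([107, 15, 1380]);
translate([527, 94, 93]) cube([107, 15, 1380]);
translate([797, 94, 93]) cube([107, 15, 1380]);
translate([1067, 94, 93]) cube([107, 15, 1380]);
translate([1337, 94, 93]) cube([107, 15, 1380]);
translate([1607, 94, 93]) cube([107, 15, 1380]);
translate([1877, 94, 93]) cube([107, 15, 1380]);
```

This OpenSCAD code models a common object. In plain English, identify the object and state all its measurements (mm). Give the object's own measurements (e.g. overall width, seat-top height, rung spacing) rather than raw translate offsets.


A fence section. Two 94×94 mm posts, 1434 mm tall, stand on the floor with a clear span of 2059 mm between their inner faces. Two horizontal rails of 94×84 mm section span the gap between the posts with their undersides at z = 230 mm and z = 1218 mm, flush with the posts' −y face. 7 pickets, each 107 mm wide, 15 mm thick and 1380 mm tall, are fixed to the +y face of the rails with their bottoms at z = 93 mm, spaced across the span with a 163 mm gap after the −x post and between neighbouring pickets, with 169 mm left before the +x post.


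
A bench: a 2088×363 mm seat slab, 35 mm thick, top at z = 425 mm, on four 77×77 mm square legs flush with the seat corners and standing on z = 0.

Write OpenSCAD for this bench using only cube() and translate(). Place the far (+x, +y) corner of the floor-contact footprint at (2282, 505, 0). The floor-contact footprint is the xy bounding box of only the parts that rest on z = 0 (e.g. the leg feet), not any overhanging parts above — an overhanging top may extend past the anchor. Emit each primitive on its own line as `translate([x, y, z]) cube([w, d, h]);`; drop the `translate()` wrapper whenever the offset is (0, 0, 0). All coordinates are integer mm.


translate([194, 142, 390]) cube([2088, 363, 35]);
translate([194, 142, 0]) cube([77, 77, 390]);
translate([194, 428, 0]) cube([77, 77, 390]);
translate([2205, 142, 0]) cube([77, 77, 390]);
translate([2205, 428, 0]) cube([77, 77, 390]);


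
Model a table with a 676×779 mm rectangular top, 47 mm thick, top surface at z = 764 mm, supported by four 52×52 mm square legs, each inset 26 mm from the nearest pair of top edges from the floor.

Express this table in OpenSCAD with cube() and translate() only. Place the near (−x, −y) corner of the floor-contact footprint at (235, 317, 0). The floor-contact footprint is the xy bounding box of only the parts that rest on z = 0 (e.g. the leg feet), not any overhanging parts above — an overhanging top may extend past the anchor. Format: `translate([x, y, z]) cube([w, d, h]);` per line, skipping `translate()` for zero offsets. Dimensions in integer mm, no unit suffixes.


translate([209, 291, 717]) cube([676, 779, 47]);
translate([235, 317, 0]) cube([52, 52, 717]);
translate([807, 317, 0]) cube([52, 52, 717]);
translate([235, 992, 0]) cube([52, 52, 717]);
translate([807, 992, 0]) cube([52, 52, 717]);


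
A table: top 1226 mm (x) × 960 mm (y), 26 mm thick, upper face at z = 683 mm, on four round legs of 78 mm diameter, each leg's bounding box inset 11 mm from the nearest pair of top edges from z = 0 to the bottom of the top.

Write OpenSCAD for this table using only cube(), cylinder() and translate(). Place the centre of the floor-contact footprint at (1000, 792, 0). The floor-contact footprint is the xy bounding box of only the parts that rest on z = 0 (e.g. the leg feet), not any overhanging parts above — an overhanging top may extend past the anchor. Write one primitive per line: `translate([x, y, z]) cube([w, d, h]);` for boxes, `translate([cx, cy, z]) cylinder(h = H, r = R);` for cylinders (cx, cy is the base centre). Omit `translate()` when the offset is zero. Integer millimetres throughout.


translate([387, 312, 657]) cube([1226, 960, 26]);
translate([437, 362, 0]) cylinder(h = 657, r = 39);
translate([1563, 362, 0]) cylinder(h = 657, r = 39);
translate([437, 1222, 0]) cylinder(h = 657, r = 39);
translate([1563, 1222, 0]) cylinder(h = 657, r = 39);


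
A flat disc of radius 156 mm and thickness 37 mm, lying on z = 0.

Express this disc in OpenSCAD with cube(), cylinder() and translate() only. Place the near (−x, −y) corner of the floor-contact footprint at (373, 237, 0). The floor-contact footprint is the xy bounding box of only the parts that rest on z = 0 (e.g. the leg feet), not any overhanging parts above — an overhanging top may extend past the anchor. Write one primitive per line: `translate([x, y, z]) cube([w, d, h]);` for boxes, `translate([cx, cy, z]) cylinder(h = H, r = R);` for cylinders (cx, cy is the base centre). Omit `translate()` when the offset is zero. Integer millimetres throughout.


translate([529, 393, 0]) cylinder(h = 37, r = 156);


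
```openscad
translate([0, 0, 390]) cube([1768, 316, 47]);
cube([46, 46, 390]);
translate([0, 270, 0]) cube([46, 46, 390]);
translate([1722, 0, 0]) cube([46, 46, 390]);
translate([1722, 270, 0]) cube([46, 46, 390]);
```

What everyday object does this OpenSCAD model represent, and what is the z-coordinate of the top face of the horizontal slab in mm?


A bench. The seat-top height is 437 mm.

A long slab on four corner posts — a bench. The slab sits at z = 390 with thickness 47, so the top is 390 + 47 = 437 mm.


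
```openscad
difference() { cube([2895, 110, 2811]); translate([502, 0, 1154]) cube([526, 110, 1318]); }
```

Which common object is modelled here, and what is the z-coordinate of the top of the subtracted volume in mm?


A wall with a window opening. The window head height is 2472 mm.

A wall with a rectangular opening subtracted — a window. Sill at z = 1154, opening 1318 mm tall, so the head is at 1154 + 1318 = 2472 mm.


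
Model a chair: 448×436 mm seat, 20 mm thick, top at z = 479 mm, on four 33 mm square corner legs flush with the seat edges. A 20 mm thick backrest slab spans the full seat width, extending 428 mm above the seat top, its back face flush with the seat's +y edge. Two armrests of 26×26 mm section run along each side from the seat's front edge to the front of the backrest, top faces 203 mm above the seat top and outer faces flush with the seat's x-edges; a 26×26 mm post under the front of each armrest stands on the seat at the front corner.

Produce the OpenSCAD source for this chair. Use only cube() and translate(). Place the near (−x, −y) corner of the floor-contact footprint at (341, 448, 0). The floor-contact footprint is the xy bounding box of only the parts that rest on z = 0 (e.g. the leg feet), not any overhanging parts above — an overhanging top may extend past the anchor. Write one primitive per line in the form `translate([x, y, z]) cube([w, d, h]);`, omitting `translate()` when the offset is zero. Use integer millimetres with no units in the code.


// leg_h = 479 - 20 = 459
// arm post h = 203 - 26 = 177
translate([341, 448, 459]) cube([448, 436, 20]);
translate([341, 448, 0]) cube([33, 33, 459]);
translate([756, 448, 0]) cube([33, 33, 459]);
translate([341, 851, 0]) cube([33, 33, 459]);
translate([756, 851, 0]) cube([33, 33, 459]);
translate([341, 864, 479]) cube([448, 20, 428]);
translate([341, 448, 656]) cube([26, 416, 26]);
translate([763, 448, 656]) cube([26, 416, 26]);
translate([341, 448, 479]) cube([26, 26, 177]);
translate([763, 448, 479]) cube([26, 26, 177]);


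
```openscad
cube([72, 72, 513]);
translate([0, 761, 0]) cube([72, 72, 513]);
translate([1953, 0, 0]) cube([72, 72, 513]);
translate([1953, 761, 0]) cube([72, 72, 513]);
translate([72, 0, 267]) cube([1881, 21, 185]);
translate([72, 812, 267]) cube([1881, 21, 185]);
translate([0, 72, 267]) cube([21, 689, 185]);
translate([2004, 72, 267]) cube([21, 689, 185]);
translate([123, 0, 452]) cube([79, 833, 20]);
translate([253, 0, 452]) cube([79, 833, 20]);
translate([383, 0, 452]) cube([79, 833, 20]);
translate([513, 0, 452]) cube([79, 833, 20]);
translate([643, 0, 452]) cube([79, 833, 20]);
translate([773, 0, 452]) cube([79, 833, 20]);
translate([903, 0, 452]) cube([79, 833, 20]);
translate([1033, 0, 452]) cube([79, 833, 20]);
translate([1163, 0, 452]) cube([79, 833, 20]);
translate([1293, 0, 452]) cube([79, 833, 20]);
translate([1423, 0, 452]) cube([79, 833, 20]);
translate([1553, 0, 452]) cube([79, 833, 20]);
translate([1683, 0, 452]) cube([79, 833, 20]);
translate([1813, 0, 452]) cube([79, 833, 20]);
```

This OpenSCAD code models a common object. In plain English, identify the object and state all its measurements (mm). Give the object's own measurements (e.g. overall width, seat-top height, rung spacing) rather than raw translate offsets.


A bed frame 2025 mm long (x) by 833 mm wide (y). Four 72×72 mm corner posts, 513 mm tall, at the corners of the footprint. Four rails of 21 mm thickness and 185 mm height run between adjacent posts with their undersides at z = 267 mm, their outer faces flush with the outside of the frame (the two x-running rails run between the posts' inner faces; the two y-running rails run between the posts' inner faces). 14 slats, each 79 mm wide (x) and 20 mm thick, lie across the top of the two x-running rails, running the full 833 mm width of the frame in y; along x they sit between the end posts with a 51 mm gap after the −x posts and between neighbouring slats, leaving 61 mm before the +x posts.


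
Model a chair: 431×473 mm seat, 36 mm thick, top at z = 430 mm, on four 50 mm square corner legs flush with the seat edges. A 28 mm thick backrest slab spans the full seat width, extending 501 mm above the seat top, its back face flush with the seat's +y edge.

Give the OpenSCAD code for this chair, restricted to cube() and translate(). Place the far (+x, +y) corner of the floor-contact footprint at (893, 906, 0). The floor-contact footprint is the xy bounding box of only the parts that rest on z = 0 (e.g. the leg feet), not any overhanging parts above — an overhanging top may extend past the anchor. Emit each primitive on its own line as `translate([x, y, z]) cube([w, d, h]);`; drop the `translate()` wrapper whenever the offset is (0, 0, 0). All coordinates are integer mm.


translate([462, 433, 394]) cube([431, 473, 36]);
translate([462, 433, 0]) cube([50, 50, 394]);
translate([843, 433, 0]) cube([50, 50, 394]);
translate([462, 856, 0]) cube([50, 50, 394]);
translate([843, 856, 0]) cube([50, 50, 394]);
translate([462, 878, 430]) cube([431, 28, 501]);


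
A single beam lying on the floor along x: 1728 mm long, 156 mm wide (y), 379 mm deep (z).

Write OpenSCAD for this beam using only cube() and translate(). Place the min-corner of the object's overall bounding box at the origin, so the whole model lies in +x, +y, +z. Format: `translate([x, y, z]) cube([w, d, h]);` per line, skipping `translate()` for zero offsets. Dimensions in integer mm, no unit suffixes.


cube([1728, 156, 379]);


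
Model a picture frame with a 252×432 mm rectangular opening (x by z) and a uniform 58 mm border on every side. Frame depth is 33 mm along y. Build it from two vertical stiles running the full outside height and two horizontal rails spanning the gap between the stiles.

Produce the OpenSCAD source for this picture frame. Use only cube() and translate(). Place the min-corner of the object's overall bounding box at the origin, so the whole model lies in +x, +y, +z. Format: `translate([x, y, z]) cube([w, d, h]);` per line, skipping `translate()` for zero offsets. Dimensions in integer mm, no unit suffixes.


cube([58, 33, 548]);
translate([310, 0, 0]) cube([58, 33, 548]);
translate([58, 0, 0]) cube([252, 33, 58]);
translate([58, 0, 490]) cube([252, 33, 58]);


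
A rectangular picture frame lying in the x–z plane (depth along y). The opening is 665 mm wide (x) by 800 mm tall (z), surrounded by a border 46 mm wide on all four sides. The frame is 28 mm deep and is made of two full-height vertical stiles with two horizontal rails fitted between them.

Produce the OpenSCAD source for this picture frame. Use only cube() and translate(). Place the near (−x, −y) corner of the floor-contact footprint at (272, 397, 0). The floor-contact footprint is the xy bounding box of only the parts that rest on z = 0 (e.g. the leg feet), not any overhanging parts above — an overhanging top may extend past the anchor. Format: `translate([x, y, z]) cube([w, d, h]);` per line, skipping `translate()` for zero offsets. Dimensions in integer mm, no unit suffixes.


translate([272, 397, 0]) cube([46, 28, 892]);
translate([983, 397, 0]) cube([46, 28, 892]);
translate([318, 397, 0]) cube([665, 28, 46]);
translate([318, 397, 846]) cube([665, 28, 46]);


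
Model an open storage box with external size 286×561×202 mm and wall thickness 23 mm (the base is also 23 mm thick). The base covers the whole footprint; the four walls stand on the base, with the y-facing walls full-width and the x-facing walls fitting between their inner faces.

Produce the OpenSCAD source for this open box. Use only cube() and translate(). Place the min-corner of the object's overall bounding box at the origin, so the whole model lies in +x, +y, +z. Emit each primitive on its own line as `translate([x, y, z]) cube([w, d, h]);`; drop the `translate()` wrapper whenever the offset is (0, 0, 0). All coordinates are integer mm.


cube([286, 561, 23]);
translate([0, 0, 23]) cube([286, 23, 179]);
translate([0, 538, 23]) cube([286, 23, 179]);
translate([0, 23, 23]) cube([23, 515, 179]);
translate([263, 23, 23]) cube([23, 515, 179]);


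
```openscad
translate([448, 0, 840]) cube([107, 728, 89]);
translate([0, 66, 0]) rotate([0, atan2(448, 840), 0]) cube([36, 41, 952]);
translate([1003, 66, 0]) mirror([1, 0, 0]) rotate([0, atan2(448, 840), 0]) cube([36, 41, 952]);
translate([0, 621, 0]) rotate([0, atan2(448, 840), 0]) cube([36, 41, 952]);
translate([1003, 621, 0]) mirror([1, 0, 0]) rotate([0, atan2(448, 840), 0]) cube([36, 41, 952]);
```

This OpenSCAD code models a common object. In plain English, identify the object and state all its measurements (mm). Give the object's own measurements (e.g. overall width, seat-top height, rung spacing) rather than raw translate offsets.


A sawhorse. A 107×728×89 mm beam (x, y, z) sits on two A-frame leg pairs. Each pair is two raked legs of 36×41 mm section (41 mm along y) splaying symmetrically in x. Each leg rises 840 mm vertically over 448 mm of horizontal reach and is 952 mm long along its own axis. Every leg's outer bottom edge rests on the floor and its outer top edge meets a bottom edge of the beam — the left legs (tilting toward +x) meet the beam's −x bottom edge, the right legs (their mirror images, tilting toward −x) meet its +x bottom edge — so the leg tops tuck under the beam, the beam's underside is 840 mm above the floor, and the feet are 1003 mm apart outside-to-outside with the beam centred between them. The two leg pairs are set in 66 mm from either end of the beam.


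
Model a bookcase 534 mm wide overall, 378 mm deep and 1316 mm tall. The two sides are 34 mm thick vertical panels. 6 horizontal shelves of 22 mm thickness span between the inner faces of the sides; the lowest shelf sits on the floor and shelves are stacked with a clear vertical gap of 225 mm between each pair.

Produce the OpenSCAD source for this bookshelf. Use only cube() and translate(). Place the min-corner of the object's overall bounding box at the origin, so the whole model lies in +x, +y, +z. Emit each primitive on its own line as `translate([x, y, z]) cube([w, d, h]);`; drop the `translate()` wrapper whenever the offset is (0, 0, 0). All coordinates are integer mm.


cube([34, 378, 1316]);
translate([500, 0, 0]) cube([34, 378, 1316]);
translate([34, 0, 0]) cube([466, 378, 22]);
translate([34, 0, 247]) cube([466, 378, 22]);
translate([34, 0, 494]) cube([466, 378, 22]);
translate([34, 0, 741]) cube([466, 378, 22]);
translate([34, 0, 988]) cube([466, 378, 22]);
translate([34, 0, 1235]) cube([466, 378, 22]);


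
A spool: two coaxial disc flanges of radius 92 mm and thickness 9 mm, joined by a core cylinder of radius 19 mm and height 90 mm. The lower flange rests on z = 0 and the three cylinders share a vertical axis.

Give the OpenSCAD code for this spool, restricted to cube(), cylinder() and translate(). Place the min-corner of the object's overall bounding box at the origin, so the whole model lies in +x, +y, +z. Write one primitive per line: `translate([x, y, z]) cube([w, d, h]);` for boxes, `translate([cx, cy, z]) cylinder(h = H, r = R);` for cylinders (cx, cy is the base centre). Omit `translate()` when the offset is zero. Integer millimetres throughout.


translate([92, 92, 0]) cylinder(h = 9, r = 92);
translate([92, 92, 9]) cylinder(h = 90, r = 19);
translate([92, 92, 99]) cylinder(h = 9, r = 92);


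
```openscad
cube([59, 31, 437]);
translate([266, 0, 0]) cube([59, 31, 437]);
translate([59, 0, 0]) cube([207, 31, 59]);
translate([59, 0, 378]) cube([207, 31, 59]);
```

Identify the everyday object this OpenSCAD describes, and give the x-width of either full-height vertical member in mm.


A picture frame. The border width is 59 mm.

Four thin pieces enclosing a rectangular opening — a picture frame. The two full-height stiles are 437 mm tall; the top rail sits at z = 378 and is 59 mm tall, so the border above the opening is 437 − 378 = 59 mm, matching the stile x-width.


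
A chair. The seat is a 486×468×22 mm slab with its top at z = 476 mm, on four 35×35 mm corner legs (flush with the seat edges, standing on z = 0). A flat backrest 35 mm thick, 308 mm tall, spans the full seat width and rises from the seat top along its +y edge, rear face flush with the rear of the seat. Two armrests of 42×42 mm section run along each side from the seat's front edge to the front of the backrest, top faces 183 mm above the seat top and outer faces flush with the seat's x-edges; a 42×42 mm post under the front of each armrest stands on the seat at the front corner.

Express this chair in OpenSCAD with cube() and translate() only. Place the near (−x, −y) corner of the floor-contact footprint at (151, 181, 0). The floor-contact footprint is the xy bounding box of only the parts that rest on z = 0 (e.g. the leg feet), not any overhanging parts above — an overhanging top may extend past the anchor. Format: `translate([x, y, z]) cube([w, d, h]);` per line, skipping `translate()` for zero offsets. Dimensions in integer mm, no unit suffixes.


translate([151, 181, 454]) cube([486, 468, 22]);
translate([151, 181, 0]) cube([35, 35, 454]);
translate([602, 181, 0]) cube([35, 35, 454]);
translate([151, 614, 0]) cube([35, 35, 454]);
translate([602, 614, 0]) cube([35, 35, 454]);
translate([151, 614, 476]) cube([486, 35, 308]);
translate([151, 181, 617]) cube([42, 433, 42]);
translate([595, 181, 617]) cube([42, 433, 42]);
translate([151, 181, 476]) cube([42, 42, 141]);
translate([595, 181, 476]) cube([42, 42, 141]);


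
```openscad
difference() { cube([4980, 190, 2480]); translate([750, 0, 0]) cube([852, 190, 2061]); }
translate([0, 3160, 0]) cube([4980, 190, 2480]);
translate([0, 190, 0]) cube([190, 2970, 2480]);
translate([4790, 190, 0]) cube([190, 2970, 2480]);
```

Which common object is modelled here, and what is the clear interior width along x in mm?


A single room. The interior width is 4600 mm.

Four walls enclosing a rectangle with a door in the front wall — a room. Outside width 4980 minus two 190 mm walls gives 4600 mm.


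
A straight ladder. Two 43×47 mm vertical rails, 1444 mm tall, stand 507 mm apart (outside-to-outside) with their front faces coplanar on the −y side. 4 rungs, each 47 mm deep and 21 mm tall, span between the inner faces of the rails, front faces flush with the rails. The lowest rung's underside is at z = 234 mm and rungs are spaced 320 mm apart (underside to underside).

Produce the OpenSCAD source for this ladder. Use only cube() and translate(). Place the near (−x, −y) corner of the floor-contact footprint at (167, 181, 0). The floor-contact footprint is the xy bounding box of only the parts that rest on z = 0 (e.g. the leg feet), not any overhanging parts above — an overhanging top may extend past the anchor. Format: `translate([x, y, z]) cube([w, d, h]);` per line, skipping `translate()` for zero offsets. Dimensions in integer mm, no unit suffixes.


translate([167, 181, 0]) cube([43, 47, 1444]);
translate([631, 181, 0]) cube([43, 47, 1444]);
translate([210, 181, 234]) cube([421, 47, 21]);
translate([210, 181, 554]) cube([421, 47, 21]);
translate([210, 181, 874]) cube([421, 47, 21]);
translate([210, 181, 1194]) cube([421, 47, 21]);


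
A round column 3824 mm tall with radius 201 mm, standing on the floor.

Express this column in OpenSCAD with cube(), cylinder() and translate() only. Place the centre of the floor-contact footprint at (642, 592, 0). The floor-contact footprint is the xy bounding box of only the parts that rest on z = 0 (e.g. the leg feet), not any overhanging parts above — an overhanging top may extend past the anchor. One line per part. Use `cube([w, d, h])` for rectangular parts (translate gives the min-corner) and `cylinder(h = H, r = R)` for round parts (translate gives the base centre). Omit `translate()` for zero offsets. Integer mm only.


translate([642, 592, 0]) cylinder(h = 3824, r = 201);


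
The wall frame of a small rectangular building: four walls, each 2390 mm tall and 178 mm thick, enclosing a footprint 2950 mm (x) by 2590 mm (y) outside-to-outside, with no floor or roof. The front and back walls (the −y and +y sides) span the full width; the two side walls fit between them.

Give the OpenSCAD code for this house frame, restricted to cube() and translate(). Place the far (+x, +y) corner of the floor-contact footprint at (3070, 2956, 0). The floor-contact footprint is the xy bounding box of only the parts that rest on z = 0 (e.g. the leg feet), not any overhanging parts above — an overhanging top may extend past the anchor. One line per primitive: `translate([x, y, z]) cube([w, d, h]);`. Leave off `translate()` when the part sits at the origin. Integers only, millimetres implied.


translate([120, 366, 0]) cube([2950, 178, 2390]);
translate([120, 2778, 0]) cube([2950, 178, 2390]);
translate([120, 544, 0]) cube([178, 2234, 2390]);
translate([2892, 544, 0]) cube([178, 2234, 2390]);


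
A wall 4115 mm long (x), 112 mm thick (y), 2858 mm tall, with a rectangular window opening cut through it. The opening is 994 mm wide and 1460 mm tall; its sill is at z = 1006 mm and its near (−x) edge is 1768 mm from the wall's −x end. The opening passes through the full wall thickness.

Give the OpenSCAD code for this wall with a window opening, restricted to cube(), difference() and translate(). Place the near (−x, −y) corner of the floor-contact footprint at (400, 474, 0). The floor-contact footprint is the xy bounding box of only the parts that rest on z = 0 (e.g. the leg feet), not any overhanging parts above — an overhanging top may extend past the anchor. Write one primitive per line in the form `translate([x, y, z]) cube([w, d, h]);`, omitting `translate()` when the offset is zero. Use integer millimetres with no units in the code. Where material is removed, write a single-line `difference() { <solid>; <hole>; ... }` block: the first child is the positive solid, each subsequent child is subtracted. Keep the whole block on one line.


difference() { translate([400, 474, 0]) cube([4115, 112, 2858]); translate([2168, 474, 1006]) cube([994, 112, 1460]); }


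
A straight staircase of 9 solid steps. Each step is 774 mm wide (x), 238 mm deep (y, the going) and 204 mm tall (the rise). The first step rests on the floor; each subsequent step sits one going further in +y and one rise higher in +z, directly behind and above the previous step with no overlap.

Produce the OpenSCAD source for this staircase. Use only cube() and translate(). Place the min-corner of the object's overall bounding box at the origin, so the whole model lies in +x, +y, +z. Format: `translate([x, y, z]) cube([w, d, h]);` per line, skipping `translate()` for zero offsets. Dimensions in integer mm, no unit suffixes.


cube([774, 238, 204]);
translate([0, 238, 204]) cube([774, 238, 204]);
translate([0, 476, 408]) cube([774, 238, 204]);
translate([0, 714, 612]) cube([774, 238, 204]);
translate([0, 952, 816]) cube([774, 238, 204]);
translate([0, 1190, 1020]) cube([774, 238, 204]);
translate([0, 1428, 1224]) cube([774, 238, 204]);
translate([0, 1666, 1428]) cube([774, 238, 204]);
translate([0, 1904, 1632]) cube([774, 238, 204]);


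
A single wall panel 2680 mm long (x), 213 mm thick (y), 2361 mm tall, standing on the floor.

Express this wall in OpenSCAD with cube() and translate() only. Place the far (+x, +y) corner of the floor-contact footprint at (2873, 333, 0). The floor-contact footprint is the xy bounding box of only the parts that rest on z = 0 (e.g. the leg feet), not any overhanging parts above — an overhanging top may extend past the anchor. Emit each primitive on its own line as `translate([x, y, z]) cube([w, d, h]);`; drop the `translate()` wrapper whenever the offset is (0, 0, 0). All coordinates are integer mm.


translate([193, 120, 0]) cube([2680, 213, 2361]);


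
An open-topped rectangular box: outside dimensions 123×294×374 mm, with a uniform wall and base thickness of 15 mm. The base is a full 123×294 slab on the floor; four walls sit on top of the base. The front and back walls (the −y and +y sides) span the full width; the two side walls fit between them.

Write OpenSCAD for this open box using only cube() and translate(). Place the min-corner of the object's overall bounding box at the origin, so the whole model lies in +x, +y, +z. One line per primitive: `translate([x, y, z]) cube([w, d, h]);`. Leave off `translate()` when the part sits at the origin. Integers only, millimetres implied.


cube([123, 294, 15]);
translate([0, 0, 15]) cube([123, 15, 359]);
translate([0, 279, 15]) cube([123, 15, 359]);
translate([0, 15, 15]) cube([15, 264, 359]);
translate([108, 15, 15]) cube([15, 264, 359]);


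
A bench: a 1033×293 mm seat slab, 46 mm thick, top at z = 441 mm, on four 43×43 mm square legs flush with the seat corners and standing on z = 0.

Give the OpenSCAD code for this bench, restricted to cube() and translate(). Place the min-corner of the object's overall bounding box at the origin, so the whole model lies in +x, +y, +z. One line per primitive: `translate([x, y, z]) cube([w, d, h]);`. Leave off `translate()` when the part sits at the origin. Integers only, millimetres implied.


// leg_h = 441 − 46 = 395
translate([0, 0, 395]) cube([1033, 293, 46]);
cube([43, 43, 395]);
translate([0, 250, 0]) cube([43, 43, 395]);
translate([990, 0, 0]) cube([43, 43, 395]);
translate([990, 250, 0]) cube([43, 43, 395]);


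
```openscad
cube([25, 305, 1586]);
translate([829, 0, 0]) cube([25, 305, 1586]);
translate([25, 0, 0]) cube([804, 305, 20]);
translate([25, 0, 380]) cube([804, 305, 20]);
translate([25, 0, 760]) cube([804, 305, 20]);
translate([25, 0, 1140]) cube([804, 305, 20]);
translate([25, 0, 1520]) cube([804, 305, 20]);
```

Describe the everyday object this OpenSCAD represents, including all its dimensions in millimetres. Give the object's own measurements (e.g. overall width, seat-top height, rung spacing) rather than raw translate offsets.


An open bookshelf. Two side panels, each 25 mm thick, 305 mm deep and 1586 mm tall, stand 854 mm apart (outside-to-outside). Between them sit 5 shelves, each 20 mm thick and 305 mm deep, spanning the full gap between the sides. The bottom shelf rests on the floor (its underside at z = 0) and the clear gap between one shelf's top and the next shelf's underside is 360 mm.


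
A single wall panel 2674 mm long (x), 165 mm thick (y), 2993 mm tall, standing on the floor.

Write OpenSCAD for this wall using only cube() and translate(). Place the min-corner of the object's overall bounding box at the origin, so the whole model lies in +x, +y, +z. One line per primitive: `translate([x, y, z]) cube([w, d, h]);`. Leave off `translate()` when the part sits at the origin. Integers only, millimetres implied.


cube([2674, 165, 2993]);


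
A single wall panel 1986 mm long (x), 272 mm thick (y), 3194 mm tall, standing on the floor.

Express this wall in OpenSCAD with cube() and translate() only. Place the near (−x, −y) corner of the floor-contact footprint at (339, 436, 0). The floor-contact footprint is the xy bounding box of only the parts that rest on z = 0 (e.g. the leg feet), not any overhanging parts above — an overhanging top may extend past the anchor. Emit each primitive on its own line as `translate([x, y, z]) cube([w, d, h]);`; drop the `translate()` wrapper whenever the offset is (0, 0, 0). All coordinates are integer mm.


translate([339, 436, 0]) cube([1986, 272, 3194]);


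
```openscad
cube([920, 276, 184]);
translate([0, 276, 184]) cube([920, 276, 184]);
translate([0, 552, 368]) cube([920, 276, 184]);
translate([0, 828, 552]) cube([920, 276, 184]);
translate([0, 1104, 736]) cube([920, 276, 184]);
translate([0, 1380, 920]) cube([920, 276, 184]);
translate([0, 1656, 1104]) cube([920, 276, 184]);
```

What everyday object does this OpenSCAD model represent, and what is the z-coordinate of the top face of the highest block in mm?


A staircase. The total rise is 1288 mm.

7 identical blocks, each offset up and back from the previous — a staircase. Each step is 184 mm tall and there are 7 of them, so the total rise is 7 × 184 = 1288 mm.


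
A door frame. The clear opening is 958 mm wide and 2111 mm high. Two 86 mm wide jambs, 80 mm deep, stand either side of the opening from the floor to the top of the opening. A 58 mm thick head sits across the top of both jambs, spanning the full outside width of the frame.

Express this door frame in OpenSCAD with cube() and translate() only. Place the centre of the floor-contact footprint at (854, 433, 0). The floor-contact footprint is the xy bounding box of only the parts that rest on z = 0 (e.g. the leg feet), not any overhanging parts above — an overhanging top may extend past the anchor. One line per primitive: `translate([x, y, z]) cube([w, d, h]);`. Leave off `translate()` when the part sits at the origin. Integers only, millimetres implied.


translate([289, 393, 0]) cube([86, 80, 2111]);
translate([1333, 393, 0]) cube([86, 80, 2111]);
translate([289, 393, 2111]) cube([1130, 80, 58]);


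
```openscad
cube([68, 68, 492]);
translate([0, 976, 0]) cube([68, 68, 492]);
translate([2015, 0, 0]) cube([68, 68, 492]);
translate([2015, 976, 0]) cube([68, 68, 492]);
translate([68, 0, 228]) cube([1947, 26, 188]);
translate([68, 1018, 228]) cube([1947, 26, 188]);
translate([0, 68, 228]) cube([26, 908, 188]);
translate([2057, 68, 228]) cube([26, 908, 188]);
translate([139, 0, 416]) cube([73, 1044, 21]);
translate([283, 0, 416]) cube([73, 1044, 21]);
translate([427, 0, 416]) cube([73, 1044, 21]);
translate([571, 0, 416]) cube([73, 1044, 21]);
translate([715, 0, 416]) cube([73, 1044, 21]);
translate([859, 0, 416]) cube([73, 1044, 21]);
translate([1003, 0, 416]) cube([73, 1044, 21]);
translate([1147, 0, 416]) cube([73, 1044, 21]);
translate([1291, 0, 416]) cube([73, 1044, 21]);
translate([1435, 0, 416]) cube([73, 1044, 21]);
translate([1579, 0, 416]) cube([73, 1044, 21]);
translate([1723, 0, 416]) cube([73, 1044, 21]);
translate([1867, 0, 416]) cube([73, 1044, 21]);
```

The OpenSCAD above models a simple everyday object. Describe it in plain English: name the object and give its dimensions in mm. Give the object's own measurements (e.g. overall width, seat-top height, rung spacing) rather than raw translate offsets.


A bed frame 2083 mm long (x) by 1044 mm wide (y). Four 68×68 mm corner posts, 492 mm tall, at the corners of the footprint. Four rails of 26 mm thickness and 188 mm height run between adjacent posts with their undersides at z = 228 mm, their outer faces flush with the outside of the frame (the two x-running rails run between the posts' inner faces; the two y-running rails run between the posts' inner faces). 13 slats, each 73 mm wide (x) and 21 mm thick, lie across the top of the two x-running rails, running the full 1044 mm width of the frame in y; along x they sit between the end posts with a 71 mm gap after the −x posts and between neighbouring slats, leaving 75 mm before the +x posts.


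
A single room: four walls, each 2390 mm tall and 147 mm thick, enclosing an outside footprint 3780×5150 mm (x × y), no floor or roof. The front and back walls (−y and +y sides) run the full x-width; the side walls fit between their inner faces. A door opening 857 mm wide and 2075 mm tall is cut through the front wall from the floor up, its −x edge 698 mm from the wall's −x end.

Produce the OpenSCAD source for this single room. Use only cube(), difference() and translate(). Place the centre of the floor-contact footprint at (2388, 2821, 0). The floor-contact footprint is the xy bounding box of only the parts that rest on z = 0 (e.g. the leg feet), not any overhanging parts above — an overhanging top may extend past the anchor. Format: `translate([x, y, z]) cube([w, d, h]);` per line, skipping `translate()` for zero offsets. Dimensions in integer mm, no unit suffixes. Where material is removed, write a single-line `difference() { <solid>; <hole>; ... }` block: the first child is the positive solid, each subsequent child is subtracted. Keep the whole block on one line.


difference() { translate([498, 246, 0]) cube([3780, 147, 2390]); translate([1196, 246, 0]) cube([857, 147, 2075]); }
translate([498, 5249, 0]) cube([3780, 147, 2390]);
translate([498, 393, 0]) cube([147, 4856, 2390]);
translate([4131, 393, 0]) cube([147, 4856, 2390]);


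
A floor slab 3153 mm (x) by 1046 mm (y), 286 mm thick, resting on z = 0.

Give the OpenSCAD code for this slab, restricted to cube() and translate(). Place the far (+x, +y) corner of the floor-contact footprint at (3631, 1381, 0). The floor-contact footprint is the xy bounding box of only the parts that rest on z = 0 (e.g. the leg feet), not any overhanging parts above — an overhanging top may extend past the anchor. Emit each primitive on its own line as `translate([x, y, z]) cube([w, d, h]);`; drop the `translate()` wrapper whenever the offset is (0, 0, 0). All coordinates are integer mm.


translate([478, 335, 0]) cube([3153, 1046, 286]);


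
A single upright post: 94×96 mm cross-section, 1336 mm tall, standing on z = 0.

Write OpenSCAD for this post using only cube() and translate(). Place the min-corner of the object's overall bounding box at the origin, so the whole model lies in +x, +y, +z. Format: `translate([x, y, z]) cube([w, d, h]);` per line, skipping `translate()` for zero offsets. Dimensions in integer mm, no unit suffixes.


cube([94, 96, 1336]);


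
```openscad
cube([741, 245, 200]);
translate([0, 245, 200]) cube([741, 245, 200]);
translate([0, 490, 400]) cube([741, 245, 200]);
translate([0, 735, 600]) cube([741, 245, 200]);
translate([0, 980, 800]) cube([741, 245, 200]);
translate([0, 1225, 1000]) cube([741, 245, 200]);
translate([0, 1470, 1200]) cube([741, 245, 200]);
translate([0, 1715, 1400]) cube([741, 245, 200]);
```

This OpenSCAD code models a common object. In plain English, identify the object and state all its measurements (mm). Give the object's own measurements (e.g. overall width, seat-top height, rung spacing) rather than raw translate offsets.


A straight staircase of 8 solid steps. Each step is 741 mm wide (x), 245 mm deep (y, the going) and 200 mm tall (the rise). The first step rests on the floor; each subsequent step sits one going further in +y and one rise higher in +z, directly behind and above the previous step with no overlap.


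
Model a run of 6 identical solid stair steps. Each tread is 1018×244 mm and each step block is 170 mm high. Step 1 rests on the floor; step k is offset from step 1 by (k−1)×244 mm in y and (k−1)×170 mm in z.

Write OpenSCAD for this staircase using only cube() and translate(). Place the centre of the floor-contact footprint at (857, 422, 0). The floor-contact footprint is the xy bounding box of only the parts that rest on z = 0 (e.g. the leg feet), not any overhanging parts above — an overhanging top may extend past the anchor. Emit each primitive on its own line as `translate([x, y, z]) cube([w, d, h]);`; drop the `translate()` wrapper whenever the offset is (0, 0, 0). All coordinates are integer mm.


translate([348, 300, 0]) cube([1018, 244, 170]);
translate([348, 544, 170]) cube([1018, 244, 170]);
translate([348, 788, 340]) cube([1018, 244, 170]);
translate([348, 1032, 510]) cube([1018, 244, 170]);
translate([348, 1276, 680]) cube([1018, 244, 170]);
translate([348, 1520, 850]) cube([1018, 244, 170]);


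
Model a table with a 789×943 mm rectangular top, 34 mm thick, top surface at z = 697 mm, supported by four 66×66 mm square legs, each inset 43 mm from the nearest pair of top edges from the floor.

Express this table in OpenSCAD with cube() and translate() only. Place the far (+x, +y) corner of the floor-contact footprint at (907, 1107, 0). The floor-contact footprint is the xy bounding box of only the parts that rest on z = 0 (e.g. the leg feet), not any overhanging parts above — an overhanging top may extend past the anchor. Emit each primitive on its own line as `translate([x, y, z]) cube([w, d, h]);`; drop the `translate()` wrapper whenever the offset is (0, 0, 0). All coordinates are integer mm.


translate([161, 207, 663]) cube([789, 943, 34]);
translate([204, 250, 0]) cube([66, 66, 663]);
translate([841, 250, 0]) cube([66, 66, 663]);
translate([204, 1041, 0]) cube([66, 66, 663]);
translate([841, 1041, 0]) cube([66, 66, 663]);


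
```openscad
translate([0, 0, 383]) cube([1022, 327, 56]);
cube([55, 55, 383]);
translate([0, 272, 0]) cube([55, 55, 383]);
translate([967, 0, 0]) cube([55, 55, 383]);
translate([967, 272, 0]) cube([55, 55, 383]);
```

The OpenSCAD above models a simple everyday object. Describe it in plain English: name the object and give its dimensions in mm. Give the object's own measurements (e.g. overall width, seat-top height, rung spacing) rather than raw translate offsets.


A long wooden bench with a 1022 mm (x) × 327 mm (y) seat, 56 mm thick, its top surface 439 mm above the floor. Four 55 mm square legs at the seat corners, flush with the edges, run from z = 0 to the seat underside.


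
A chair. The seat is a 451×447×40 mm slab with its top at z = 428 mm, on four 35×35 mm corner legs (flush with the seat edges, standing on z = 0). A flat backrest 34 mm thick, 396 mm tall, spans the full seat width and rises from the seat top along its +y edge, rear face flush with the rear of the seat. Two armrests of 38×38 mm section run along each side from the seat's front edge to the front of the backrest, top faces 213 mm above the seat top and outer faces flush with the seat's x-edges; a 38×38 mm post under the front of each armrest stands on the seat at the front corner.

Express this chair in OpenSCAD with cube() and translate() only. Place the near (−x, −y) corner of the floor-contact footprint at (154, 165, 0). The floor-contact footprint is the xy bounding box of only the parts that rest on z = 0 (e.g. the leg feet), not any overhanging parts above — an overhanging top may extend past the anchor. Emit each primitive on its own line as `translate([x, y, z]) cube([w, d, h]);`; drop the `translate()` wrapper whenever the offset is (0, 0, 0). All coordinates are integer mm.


translate([154, 165, 388]) cube([451, 447, 40]);
translate([154, 165, 0]) cube([35, 35, 388]);
translate([570, 165, 0]) cube([35, 35, 388]);
translate([154, 577, 0]) cube([35, 35, 388]);
translate([570, 577, 0]) cube([35, 35, 388]);
translate([154, 578, 428]) cube([451, 34, 396]);
translate([154, 165, 603]) cube([38, 413, 38]);
translate([567, 165, 603]) cube([38, 413, 38]);
translate([154, 165, 428]) cube([38, 38, 175]);
translate([567, 165, 428]) cube([38, 38, 175]);
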